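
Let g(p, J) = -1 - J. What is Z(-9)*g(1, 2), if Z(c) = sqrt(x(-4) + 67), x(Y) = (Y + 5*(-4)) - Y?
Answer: -3*sqrt(47) ≈ -20.567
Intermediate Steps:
x(Y) = -20 (x(Y) = (Y - 20) - Y = (-20 + Y) - Y = -20)
Z(c) = sqrt(47) (Z(c) = sqrt(-20 + 67) = sqrt(47))
Z(-9)*g(1, 2) = sqrt(47)*(-1 - 1*2) = sqrt(47)*(-1 - 2) = sqrt(47)*(-3) = -3*sqrt(47)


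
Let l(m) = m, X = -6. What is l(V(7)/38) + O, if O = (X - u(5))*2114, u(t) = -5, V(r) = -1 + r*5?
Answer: -40149/19 ≈ -2113.1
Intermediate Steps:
V(r) = -1 + 5*r
O = -2114 (O = (-6 - 1*(-5))*2114 = (-6 + 5)*2114 = -1*2114 = -2114)
l(V(7)/38) + O = (-1 + 5*7)/38 - 2114 = (-1 + 35)*(1/38) - 2114 = 34*(1/38) - 2114 = 17/19 - 2114 = -40149/19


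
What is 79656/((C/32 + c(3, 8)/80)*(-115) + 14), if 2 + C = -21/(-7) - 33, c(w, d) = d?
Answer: 159312/235 ≈ 677.92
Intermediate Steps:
C = -32 (C = -2 + (-21/(-7) - 33) = -2 + (-21*(-⅐) - 33) = -2 + (3 - 33) = -2 - 30 = -32)
79656/((C/32 + c(3, 8)/80)*(-115) + 14) = 79656/((-32/32 + 8/80)*(-115) + 14) = 79656/((-32*1/32 + 8*(1/80))*(-115) + 14) = 79656/((-1 + ⅒)*(-115) + 14) = 79656/(-9/10*(-115) + 14) = 79656/(207/2 + 14) = 79656/(235/2) = 79656*(2/235) = 159312/235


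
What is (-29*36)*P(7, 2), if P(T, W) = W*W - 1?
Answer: -3132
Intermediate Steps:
P(T, W) = -1 + W² (P(T, W) = W² - 1 = -1 + W²)
(-29*36)*P(7, 2) = (-29*36)*(-1 + 2²) = -1044*(-1 + 4) = -1044*3 = -3132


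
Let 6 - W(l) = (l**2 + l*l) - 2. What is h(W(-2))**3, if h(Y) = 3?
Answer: 27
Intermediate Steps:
W(l) = 8 - 2*l**2 (W(l) = 6 - ((l**2 + l*l) - 2) = 6 - ((l**2 + l**2) - 2) = 6 - (2*l**2 - 2) = 6 - (-2 + 2*l**2) = 6 + (2 - 2*l**2) = 8 - 2*l**2)
h(W(-2))**3 = 3**3 = 27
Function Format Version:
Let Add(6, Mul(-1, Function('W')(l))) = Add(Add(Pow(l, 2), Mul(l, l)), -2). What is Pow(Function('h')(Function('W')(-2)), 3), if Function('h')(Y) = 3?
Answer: 27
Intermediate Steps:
Function('W')(l) = Add(8, Mul(-2, Pow(l, 2))) (Function('W')(l) = Add(6, Mul(-1, Add(Add(Pow(l, 2), Mul(l, l)), -2))) = Add(6, Mul(-1, Add(Add(Pow(l, 2), Pow(l, 2)), -2))) = Add(6, Mul(-1, Add(Mul(2, Pow(l, 2)), -2))) = Add(6, Mul(-1, Add(-2, Mul(2, Pow(l, 2))))) = Add(6, Add(2, Mul(-2, Pow(l, 2)))) = Add(8, Mul(-2, Pow(l, 2))))
Pow(Function('h')(Function('W')(-2)), 3) = Pow(3, 3) = 27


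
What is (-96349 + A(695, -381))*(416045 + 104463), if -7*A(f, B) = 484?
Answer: -351304902916/7 ≈ -5.0186e+10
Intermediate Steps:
A(f, B) = -484/7 (A(f, B) = -⅐*484 = -484/7)
(-96349 + A(695, -381))*(416045 + 104463) = (-96349 - 484/7)*(416045 + 104463) = -674927/7*520508 = -351304902916/7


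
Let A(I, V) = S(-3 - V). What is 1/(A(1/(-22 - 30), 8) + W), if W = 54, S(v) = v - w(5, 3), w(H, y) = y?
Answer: 1/40 ≈ 0.025000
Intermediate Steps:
S(v) = -3 + v (S(v) = v - 1*3 = v - 3 = -3 + v)
A(I, V) = -6 - V (A(I, V) = -3 + (-3 - V) = -6 - V)
1/(A(1/(-22 - 30), 8) + W) = 1/((-6 - 1*8) + 54) = 1/((-6 - 8) + 54) = 1/(-14 + 54) = 1/40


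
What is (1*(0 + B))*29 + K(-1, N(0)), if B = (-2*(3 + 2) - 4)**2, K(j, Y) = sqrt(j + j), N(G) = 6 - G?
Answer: 5684 + I*sqrt(2) ≈ 5684.0 + 1.4142*I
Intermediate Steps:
K(j, Y) = sqrt(2)*sqrt(j) (K(j, Y) = sqrt(2*j) = sqrt(2)*sqrt(j))
B = 196 (B = (-2*5 - 4)**2 = (-10 - 4)**2 = (-14)**2 = 196)
(1*(0 + B))*29 + K(-1, N(0)) = (1*(0 + 196))*29 + sqrt(2)*sqrt(-1) = (1*196)*29 + sqrt(2)*I = 196*29 + I*sqrt(2) = 5684 + I*sqrt(2)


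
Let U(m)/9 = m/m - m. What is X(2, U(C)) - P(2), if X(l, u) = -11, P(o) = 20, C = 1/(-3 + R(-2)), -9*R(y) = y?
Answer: -31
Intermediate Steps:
R(y) = -y/9
C = -9/25 (C = 1/(-3 - ⅑*(-2)) = 1/(-3 + 2/9) = 1/(-25/9) = -9/25 ≈ -0.36000)
U(m) = 9 - 9*m (U(m) = 9*(m/m - m) = 9*(1 - m) = 9 - 9*m)
X(2, U(C)) - P(2) = -11 - 1*20 = -11 - 20 = -31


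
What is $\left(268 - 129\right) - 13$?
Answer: $126$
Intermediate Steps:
$\left(268 - 129\right) - 13 = 139 - 13 = 126$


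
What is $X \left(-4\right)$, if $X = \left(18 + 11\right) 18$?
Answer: $-2088$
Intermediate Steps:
$X = 522$ ($X = 29 \cdot 18 = 522$)
$X \left(-4\right) = 522 \left(-4\right) = -2088$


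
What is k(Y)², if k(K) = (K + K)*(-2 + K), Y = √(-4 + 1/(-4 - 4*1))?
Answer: 33/16 + 33*I*√66/2 ≈ 2.0625 + 134.05*I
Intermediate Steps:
Y = I*√66/4 (Y = √(-4 + 1/(-4 - 4)) = √(-4 + 1/(-8)) = √(-4 - ⅛) = √(-33/8) = I*√66/4 ≈ 2.031*I)
k(K) = 2*K*(-2 + K) (k(K) = (2*K)*(-2 + K) = 2*K*(-2 + K))
k(Y)² = (2*(I*√66/4)*(-2 + I*√66/4))² = (I*√66*(-2 + I*√66/4)/2)² = -33*(-2 + I*√66/4)²/2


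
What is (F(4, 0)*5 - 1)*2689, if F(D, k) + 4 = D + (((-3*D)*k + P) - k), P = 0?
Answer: -2689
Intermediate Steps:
F(D, k) = -4 + D - k - 3*D*k (F(D, k) = -4 + (D + (((-3*D)*k + 0) - k)) = -4 + (D + ((-3*D*k + 0) - k)) = -4 + (D + (-3*D*k - k)) = -4 + (D + (-k - 3*D*k)) = -4 + (D - k - 3*D*k) = -4 + D - k - 3*D*k)
(F(4, 0)*5 - 1)*2689 = ((-4 + 4 - 1*0 - 3*4*0)*5 - 1)*2689 = ((-4 + 4 + 0 + 0)*5 - 1)*2689 = (0*5 - 1)*2689 = (0 - 1)*2689 = -1*2689 = -2689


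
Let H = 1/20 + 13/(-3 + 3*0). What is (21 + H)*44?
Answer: 11033/15 ≈ 735.53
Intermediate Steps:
H = -257/60 (H = 1*(1/20) + 13/(-3 + 0) = 1/20 + 13/(-3) = 1/20 + 13*(-⅓) = 1/20 - 13/3 = -257/60 ≈ -4.2833)
(21 + H)*44 = (21 - 257/60)*44 = (1003/60)*44 = 11033/15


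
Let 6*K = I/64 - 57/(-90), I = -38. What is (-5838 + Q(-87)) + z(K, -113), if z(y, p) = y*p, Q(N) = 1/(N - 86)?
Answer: -2909099431/498240 ≈ -5838.8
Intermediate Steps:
Q(N) = 1/(-86 + N)
K = 19/2880 (K = (-38/64 - 57/(-90))/6 = (-38*1/64 - 57*(-1/90))/6 = (-19/32 + 19/30)/6 = (1/6)*(19/480) = 19/2880 ≈ 0.0065972)
z(y, p) = p*y
(-5838 + Q(-87)) + z(K, -113) = (-5838 + 1/(-86 - 87)) - 113*19/2880 = (-5838 + 1/(-173)) - 2147/2880 = (-5838 - 1/173) - 2147/2880 = -1009975/173 - 2147/2880 = -2909099431/498240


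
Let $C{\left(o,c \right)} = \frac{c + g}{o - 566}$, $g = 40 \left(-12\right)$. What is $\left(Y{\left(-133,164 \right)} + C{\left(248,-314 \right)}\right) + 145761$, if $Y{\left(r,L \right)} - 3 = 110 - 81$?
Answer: $\frac{23181484}{159} \approx 1.458 \cdot 10^{5}$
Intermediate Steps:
$g = -480$
$C{\left(o,c \right)} = \frac{-480 + c}{-566 + o}$ ($C{\left(o,c \right)} = \frac{c - 480}{o - 566} = \frac{-480 + c}{-566 + o}$)
$Y{\left(r,L \right)} = 32$ ($Y{\left(r,L \right)} = 3 + \left(110 - 81\right) = 3 + 29 = 32$)
$\left(Y{\left(-133,164 \right)} + C{\left(248,-314 \right)}\right) + 145761 = \left(32 + \frac{-480 - 314}{-566 + 248}\right) + 145761 = \left(32 + \frac{1}{-318} \left(-794\right)\right) + 145761 = \left(32 - - \frac{397}{159}\right) + 145761 = \left(32 + \frac{397}{159}\right) + 145761 = \frac{5485}{159} + 145761 = \frac{23181484}{159}$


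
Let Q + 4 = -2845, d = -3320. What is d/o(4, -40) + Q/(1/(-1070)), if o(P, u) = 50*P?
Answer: 15242067/5 ≈ 3.0484e+6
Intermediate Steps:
Q = -2849 (Q = -4 - 2845 = -2849)
d/o(4, -40) + Q/(1/(-1070)) = -3320/(50*4) - 2849/(1/(-1070)) = -3320/200 - 2849/(-1/1070) = -3320*1/200 - 2849*(-1070) = -83/5 + 3048430 = 15242067/5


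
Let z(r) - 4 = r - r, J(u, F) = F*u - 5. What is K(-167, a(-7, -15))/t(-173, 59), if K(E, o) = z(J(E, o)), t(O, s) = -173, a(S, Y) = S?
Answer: -4/173 ≈ -0.023121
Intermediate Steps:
J(u, F) = -5 + F*u
z(r) = 4 (z(r) = 4 + (r - r) = 4 + 0 = 4)
K(E, o) = 4
K(-167, a(-7, -15))/t(-173, 59) = 4/(-173) = 4*(-1/173) = -4/173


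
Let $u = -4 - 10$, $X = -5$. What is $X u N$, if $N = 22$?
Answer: $1540$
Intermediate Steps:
$u = -14$ ($u = -4 - 10 = -14$)
$X u N = \left(-5\right) \left(-14\right) 22 = 70 \cdot 22 = 1540$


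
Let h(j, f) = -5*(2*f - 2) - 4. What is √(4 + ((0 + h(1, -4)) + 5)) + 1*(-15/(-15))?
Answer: 1 + √55 ≈ 8.4162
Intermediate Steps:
h(j, f) = 6 - 10*f (h(j, f) = -5*(-2 + 2*f) - 4 = (10 - 10*f) - 4 = 6 - 10*f)
√(4 + ((0 + h(1, -4)) + 5)) + 1*(-15/(-15)) = √(4 + ((0 + (6 - 10*(-4))) + 5)) + 1*(-15/(-15)) = √(4 + ((0 + (6 + 40)) + 5)) + 1*(-15*(-1/15)) = √(4 + ((0 + 46) + 5)) + 1*1 = √(4 + (46 + 5)) + 1 = √(4 + 51) + 1 = √55 + 1 = 1 + √55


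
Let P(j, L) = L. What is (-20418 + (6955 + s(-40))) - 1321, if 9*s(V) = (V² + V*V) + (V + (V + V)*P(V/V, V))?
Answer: -42232/3 ≈ -14077.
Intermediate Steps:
s(V) = V/9 + 4*V²/9 (s(V) = ((V² + V*V) + (V + (V + V)*V))/9 = ((V² + V²) + (V + (2*V)*V))/9 = (2*V² + (V + 2*V²))/9 = (V + 4*V²)/9 = V/9 + 4*V²/9)
(-20418 + (6955 + s(-40))) - 1321 = (-20418 + (6955 + (⅑)*(-40)*(1 + 4*(-40)))) - 1321 = (-20418 + (6955 + (⅑)*(-40)*(1 - 160))) - 1321 = (-20418 + (6955 + (⅑)*(-40)*(-159))) - 1321 = (-20418 + (6955 + 2120/3)) - 1321 = (-20418 + 22985/3) - 1321 = -38269/3 - 1321 = -42232/3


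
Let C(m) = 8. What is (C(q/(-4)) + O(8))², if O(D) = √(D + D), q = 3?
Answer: 144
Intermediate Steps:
O(D) = √2*√D (O(D) = √(2*D) = √2*√D)
(C(q/(-4)) + O(8))² = (8 + √2*√8)² = (8 + √2*(2*√2))² = (8 + 4)² = 12² = 144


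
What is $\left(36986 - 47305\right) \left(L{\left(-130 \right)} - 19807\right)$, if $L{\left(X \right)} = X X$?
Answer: $29997333$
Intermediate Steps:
$L{\left(X \right)} = X^{2}$
$\left(36986 - 47305\right) \left(L{\left(-130 \right)} - 19807\right) = \left(36986 - 47305\right) \left(\left(-130\right)^{2} - 19807\right) = - 10319 \left(16900 - 19807\right) = \left(-10319\right) \left(-2907\right) = 29997333$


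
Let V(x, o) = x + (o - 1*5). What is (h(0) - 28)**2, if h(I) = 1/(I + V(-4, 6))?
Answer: 7225/9 ≈ 802.78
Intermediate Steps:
V(x, o) = -5 + o + x (V(x, o) = x + (o - 5) = x + (-5 + o) = -5 + o + x)
h(I) = 1/(-3 + I) (h(I) = 1/(I + (-5 + 6 - 4)) = 1/(I - 3) = 1/(-3 + I))
(h(0) - 28)**2 = (1/(-3 + 0) - 28)**2 = (1/(-3) - 28)**2 = (-1/3 - 28)**2 = (-85/3)**2 = 7225/9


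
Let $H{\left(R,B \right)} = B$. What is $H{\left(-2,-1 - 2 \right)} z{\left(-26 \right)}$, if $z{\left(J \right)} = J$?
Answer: $78$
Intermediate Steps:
$H{\left(-2,-1 - 2 \right)} z{\left(-26 \right)} = \left(-1 - 2\right) \left(-26\right) = \left(-3\right) \left(-26\right) = 78$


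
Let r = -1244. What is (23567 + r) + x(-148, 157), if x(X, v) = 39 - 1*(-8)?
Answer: 22370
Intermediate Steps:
x(X, v) = 47 (x(X, v) = 39 + 8 = 47)
(23567 + r) + x(-148, 157) = (23567 - 1244) + 47 = 22323 + 47 = 22370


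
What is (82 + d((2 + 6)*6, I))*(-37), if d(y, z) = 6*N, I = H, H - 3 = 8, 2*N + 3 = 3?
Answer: -3034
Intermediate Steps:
N = 0 (N = -3/2 + (½)*3 = -3/2 + 3/2 = 0)
H = 11 (H = 3 + 8 = 11)
I = 11
d(y, z) = 0 (d(y, z) = 6*0 = 0)
(82 + d((2 + 6)*6, I))*(-37) = (82 + 0)*(-37) = 82*(-37) = -3034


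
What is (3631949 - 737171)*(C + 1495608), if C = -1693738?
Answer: -573542365140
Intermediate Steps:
(3631949 - 737171)*(C + 1495608) = (3631949 - 737171)*(-1693738 + 1495608) = 2894778*(-198130) = -573542365140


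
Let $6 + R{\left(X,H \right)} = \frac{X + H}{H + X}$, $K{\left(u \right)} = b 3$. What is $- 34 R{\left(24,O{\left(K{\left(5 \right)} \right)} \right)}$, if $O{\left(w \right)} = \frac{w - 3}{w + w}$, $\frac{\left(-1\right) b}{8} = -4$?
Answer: $170$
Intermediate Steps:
$b = 32$ ($b = \left(-8\right) \left(-4\right) = 32$)
$K{\left(u \right)} = 96$ ($K{\left(u \right)} = 32 \cdot 3 = 96$)
$O{\left(w \right)} = \frac{-3 + w}{2 w}$
$R{\left(X,H \right)} = -5$ ($R{\left(X,H \right)} = -6 + \frac{X + H}{H + X} = -6 + \frac{H + X}{H + X} = -6 + 1 = -5$)
$- 34 R{\left(24,O{\left(K{\left(5 \right)} \right)} \right)} = \left(-34\right) \left(-5\right) = 170$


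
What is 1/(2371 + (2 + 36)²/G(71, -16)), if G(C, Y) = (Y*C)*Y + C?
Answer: 18247/43265081 ≈ 0.00042175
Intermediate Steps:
G(C, Y) = C + C*Y² (G(C, Y) = (C*Y)*Y + C = C*Y² + C = C + C*Y²)
1/(2371 + (2 + 36)²/G(71, -16)) = 1/(2371 + (2 + 36)²/((71*(1 + (-16)²)))) = 1/(2371 + 38²/((71*(1 + 256)))) = 1/(2371 + 1444/((71*257))) = 1/(2371 + 1444/18247) = 1/(43265081/18247) = 18247/43265081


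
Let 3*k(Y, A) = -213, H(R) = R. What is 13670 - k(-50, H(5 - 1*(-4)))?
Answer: 13741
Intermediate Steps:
k(Y, A) = -71 (k(Y, A) = (1/3)*(-213) = -71)
13670 - k(-50, H(5 - 1*(-4))) = 13670 - 1*(-71) = 13670 + 71 = 13741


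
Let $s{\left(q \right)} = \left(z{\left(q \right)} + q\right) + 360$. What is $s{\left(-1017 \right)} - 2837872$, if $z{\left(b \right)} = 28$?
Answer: $-2838501$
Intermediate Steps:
$s{\left(q \right)} = 388 + q$ ($s{\left(q \right)} = \left(28 + q\right) + 360 = 388 + q$)
$s{\left(-1017 \right)} - 2837872 = \left(388 - 1017\right) - 2837872 = -629 - 2837872 = -2838501$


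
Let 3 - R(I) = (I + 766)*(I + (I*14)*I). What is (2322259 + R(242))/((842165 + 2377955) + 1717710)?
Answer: -412188421/2468915 ≈ -166.95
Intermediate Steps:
R(I) = 3 - (766 + I)*(I + 14*I**2) (R(I) = 3 - (I + 766)*(I + (I*14)*I) = 3 - (766 + I)*(I + (14*I)*I) = 3 - (766 + I)*(I + 14*I**2))
(2322259 + R(242))/((842165 + 2377955) + 1717710) = (2322259 + (3 - 10725*242**2 - 766*242 - 14*242**3))/((842165 + 2377955) + 1717710) = (2322259 + (3 - 10725*58564 - 185372 - 14*14172488))/(3220120 + 1717710) = (2322259 + (3 - 628098900 - 185372 - 198414832))/4937830 = (2322259 - 826699101)*(1/4937830) = -824376842*1/4937830 = -412188421/2468915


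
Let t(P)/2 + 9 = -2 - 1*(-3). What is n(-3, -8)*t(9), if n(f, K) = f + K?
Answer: 176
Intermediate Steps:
n(f, K) = K + f
t(P) = -16 (t(P) = -18 + 2*(-2 - 1*(-3)) = -18 + 2*(-2 + 3) = -18 + 2*1 = -18 + 2 = -16)
n(-3, -8)*t(9) = (-8 - 3)*(-16) = -11*(-16) = 176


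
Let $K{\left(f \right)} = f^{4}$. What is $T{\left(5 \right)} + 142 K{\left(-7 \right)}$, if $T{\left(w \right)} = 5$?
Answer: $340947$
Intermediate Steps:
$T{\left(5 \right)} + 142 K{\left(-7 \right)} = 5 + 142 \left(-7\right)^{4} = 5 + 142 \cdot 2401 = 5 + 340942 = 340947$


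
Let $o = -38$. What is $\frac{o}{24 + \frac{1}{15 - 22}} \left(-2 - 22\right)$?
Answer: $\frac{6384}{167} \approx 38.228$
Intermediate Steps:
$\frac{o}{24 + \frac{1}{15 - 22}} \left(-2 - 22\right) = - \frac{38}{24 + \frac{1}{15 - 22}} \left(-2 - 22\right) = - \frac{38}{24 + \frac{1}{-7}} \left(-24\right) = - \frac{38}{24 - \frac{1}{7}} \left(-24\right) = - \frac{38}{\frac{167}{7}} \left(-24\right) = \left(-38\right) \frac{7}{167} \left(-24\right) = \left(- \frac{266}{167}\right) \left(-24\right) = \frac{6384}{167}$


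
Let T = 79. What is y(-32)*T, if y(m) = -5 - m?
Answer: 2133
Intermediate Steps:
y(-32)*T = (-5 - 1*(-32))*79 = (-5 + 32)*79 = 27*79 = 2133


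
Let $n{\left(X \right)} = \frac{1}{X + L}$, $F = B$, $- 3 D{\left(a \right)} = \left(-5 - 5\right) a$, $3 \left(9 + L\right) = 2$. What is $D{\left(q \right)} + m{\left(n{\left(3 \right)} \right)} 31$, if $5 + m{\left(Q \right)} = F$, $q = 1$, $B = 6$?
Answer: $\frac{103}{3} \approx 34.333$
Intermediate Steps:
$L = - \frac{25}{3}$ ($L = -9 + \frac{1}{3} \cdot 2 = -9 + \frac{2}{3} = - \frac{25}{3} \approx -8.3333$)
$D{\left(a \right)} = \frac{10 a}{3}$ ($D{\left(a \right)} = - \frac{\left(-5 - 5\right) a}{3} = - \frac{\left(-10\right) a}{3} = \frac{10 a}{3}$)
$F = 6$
$n{\left(X \right)} = \frac{1}{- \frac{25}{3} + X}$ ($n{\left(X \right)} = \frac{1}{X - \frac{25}{3}} = \frac{1}{- \frac{25}{3} + X}$)
$m{\left(Q \right)} = 1$ ($m{\left(Q \right)} = -5 + 6 = 1$)
$D{\left(q \right)} + m{\left(n{\left(3 \right)} \right)} 31 = \frac{10}{3} \cdot 1 + 1 \cdot 31 = \frac{10}{3} + 31 = \frac{103}{3}$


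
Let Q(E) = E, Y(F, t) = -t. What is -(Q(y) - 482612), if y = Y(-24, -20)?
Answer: 482592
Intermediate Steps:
y = 20 (y = -1*(-20) = 20)
-(Q(y) - 482612) = -(20 - 482612) = -1*(-482592) = 482592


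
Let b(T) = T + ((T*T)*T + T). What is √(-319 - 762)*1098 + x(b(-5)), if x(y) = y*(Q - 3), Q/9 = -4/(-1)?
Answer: -4455 + 1098*I*√1081 ≈ -4455.0 + 36101.0*I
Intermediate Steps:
Q = 36 (Q = 9*(-4/(-1)) = 9*(-4*(-1)) = 9*4 = 36)
b(T) = T³ + 2*T (b(T) = T + (T²*T + T) = T + (T³ + T) = T + (T + T³) = T³ + 2*T)
x(y) = 33*y (x(y) = y*(36 - 3) = y*33 = 33*y)
√(-319 - 762)*1098 + x(b(-5)) = √(-319 - 762)*1098 + 33*(-5*(2 + (-5)²)) = √(-1081)*1098 + 33*(-5*(2 + 25)) = (I*√1081)*1098 + 33*(-5*27) = 1098*I*√1081 + 33*(-135) = 1098*I*√1081 - 4455 = -4455 + 1098*I*√1081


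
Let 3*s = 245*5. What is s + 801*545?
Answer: 1310860/3 ≈ 4.3695e+5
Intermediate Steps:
s = 1225/3 (s = (245*5)/3 = (⅓)*1225 = 1225/3 ≈ 408.33)
s + 801*545 = 1225/3 + 801*545 = 1225/3 + 436545 = 1310860/3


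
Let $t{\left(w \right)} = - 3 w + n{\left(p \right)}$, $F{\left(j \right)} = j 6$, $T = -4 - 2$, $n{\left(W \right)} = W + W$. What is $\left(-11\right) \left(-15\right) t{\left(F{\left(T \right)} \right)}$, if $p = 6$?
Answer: $19800$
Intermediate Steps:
$n{\left(W \right)} = 2 W$
$T = -6$ ($T = -4 - 2 = -6$)
$F{\left(j \right)} = 6 j$
$t{\left(w \right)} = 12 - 3 w$ ($t{\left(w \right)} = - 3 w + 2 \cdot 6 = - 3 w + 12 = 12 - 3 w$)
$\left(-11\right) \left(-15\right) t{\left(F{\left(T \right)} \right)} = \left(-11\right) \left(-15\right) \left(12 - 3 \cdot 6 \left(-6\right)\right) = 165 \left(12 - -108\right) = 165 \left(12 + 108\right) = 165 \cdot 120 = 19800$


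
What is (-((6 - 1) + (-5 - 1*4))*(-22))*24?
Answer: -2112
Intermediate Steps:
(-((6 - 1) + (-5 - 1*4))*(-22))*24 = (-(5 + (-5 - 4))*(-22))*24 = (-(5 - 9)*(-22))*24 = (-1*(-4)*(-22))*24 = (4*(-22))*24 = -88*24 = -2112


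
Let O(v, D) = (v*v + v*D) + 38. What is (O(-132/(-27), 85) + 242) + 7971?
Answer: 703927/81 ≈ 8690.5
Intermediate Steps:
O(v, D) = 38 + v² + D*v (O(v, D) = (v² + D*v) + 38 = 38 + v² + D*v)
(O(-132/(-27), 85) + 242) + 7971 = ((38 + (-132/(-27))² + 85*(-132/(-27))) + 242) + 7971 = ((38 + (-132*(-1/27))² + 85*(-132*(-1/27))) + 242) + 7971 = ((38 + (44/9)² + 85*(44/9)) + 242) + 7971 = ((38 + 1936/81 + 3740/9) + 242) + 7971 = (38674/81 + 242) + 7971 = 58276/81 + 7971 = 703927/81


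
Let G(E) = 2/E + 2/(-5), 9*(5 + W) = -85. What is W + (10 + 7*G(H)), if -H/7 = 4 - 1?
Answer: -356/45 ≈ -7.9111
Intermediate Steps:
W = -130/9 (W = -5 + (⅑)*(-85) = -5 - 85/9 = -130/9 ≈ -14.444)
H = -21 (H = -7*(4 - 1) = -7*3 = -21)
G(E) = -⅖ + 2/E (G(E) = 2/E + 2*(-⅕) = 2/E - ⅖ = -⅖ + 2/E)
W + (10 + 7*G(H)) = -130/9 + (10 + 7*(-⅖ + 2/(-21))) = -130/9 + (10 + 7*(-⅖ + 2*(-1/21))) = -130/9 + (10 + 7*(-⅖ - 2/21)) = -130/9 + (10 + 7*(-52/105)) = -130/9 + (10 - 52/15) = -130/9 + 98/15 = -356/45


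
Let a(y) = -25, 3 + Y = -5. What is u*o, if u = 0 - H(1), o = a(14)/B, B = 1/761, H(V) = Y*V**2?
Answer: -152200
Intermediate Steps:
Y = -8 (Y = -3 - 5 = -8)
H(V) = -8*V**2
B = 1/761 ≈ 0.0013141
o = -19025 (o = -25/1/761 = -25*761 = -19025)
u = 8 (u = 0 - (-8)*1**2 = 0 - (-8) = 0 - 1*(-8) = 0 + 8 = 8)
u*o = 8*(-19025) = -152200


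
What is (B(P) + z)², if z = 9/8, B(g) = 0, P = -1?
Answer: 81/64 ≈ 1.2656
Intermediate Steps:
z = 9/8 (z = 9*(⅛) = 9/8 ≈ 1.1250)
(B(P) + z)² = (0 + 9/8)² = (9/8)² = 81/64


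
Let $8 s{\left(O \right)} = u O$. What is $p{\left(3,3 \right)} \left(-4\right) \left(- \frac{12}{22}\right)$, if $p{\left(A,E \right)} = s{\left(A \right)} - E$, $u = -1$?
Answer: $- \frac{81}{11} \approx -7.3636$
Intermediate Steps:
$s{\left(O \right)} = - \frac{O}{8}$ ($s{\left(O \right)} = \frac{\left(-1\right) O}{8} = - \frac{O}{8}$)
$p{\left(A,E \right)} = - E - \frac{A}{8}$ ($p{\left(A,E \right)} = - \frac{A}{8} - E = - E - \frac{A}{8}$)
$p{\left(3,3 \right)} \left(-4\right) \left(- \frac{12}{22}\right) = \left(\left(-1\right) 3 - \frac{3}{8}\right) \left(-4\right) \left(- \frac{12}{22}\right) = \left(-3 - \frac{3}{8}\right) \left(-4\right) \left(\left(-12\right) \frac{1}{22}\right) = \left(- \frac{27}{8}\right) \left(-4\right) \left(- \frac{6}{11}\right) = \frac{27}{2} \left(- \frac{6}{11}\right) = - \frac{81}{11}$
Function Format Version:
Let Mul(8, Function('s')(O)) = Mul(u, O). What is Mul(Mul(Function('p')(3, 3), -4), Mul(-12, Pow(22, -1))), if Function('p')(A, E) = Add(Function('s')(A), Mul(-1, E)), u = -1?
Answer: Rational(-81, 11) ≈ -7.3636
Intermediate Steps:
Function('s')(O) = Mul(Rational(-1, 8), O) (Function('s')(O) = Mul(Rational(1, 8), Mul(-1, O)) = Mul(Rational(-1, 8), O))
Function('p')(A, E) = Add(Mul(-1, E), Mul(Rational(-1, 8), A)) (Function('p')(A, E) = Add(Mul(Rational(-1, 8), A), Mul(-1, E)) = Add(Mul(-1, E), Mul(Rational(-1, 8), A)))
Mul(Mul(Function('p')(3, 3), -4), Mul(-12, Pow(22, -1))) = Mul(Mul(Add(Mul(-1, 3), Mul(Rational(-1, 8), 3)), -4), Mul(-12, Pow(22, -1))) = Mul(Mul(Add(-3, Rational(-3, 8)), -4), Mul(-12, Rational(1, 22))) = Mul(Mul(Rational(-27, 8), -4), Rational(-6, 11)) = Mul(Rational(27, 2), Rational(-6, 11)) = Rational(-81, 11)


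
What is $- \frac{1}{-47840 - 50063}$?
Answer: $\frac{1}{97903} \approx 1.0214 \cdot 10^{-5}$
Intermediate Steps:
$- \frac{1}{-47840 - 50063} = - \frac{1}{-97903} = \left(-1\right) \left(- \frac{1}{97903}\right) = \frac{1}{97903}$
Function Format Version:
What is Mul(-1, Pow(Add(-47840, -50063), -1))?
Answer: Rational(1, 97903) ≈ 1.0214e-5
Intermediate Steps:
Mul(-1, Pow(Add(-47840, -50063), -1)) = Mul(-1, Pow(-97903, -1)) = Mul(-1, Rational(-1, 97903)) = Rational(1, 97903)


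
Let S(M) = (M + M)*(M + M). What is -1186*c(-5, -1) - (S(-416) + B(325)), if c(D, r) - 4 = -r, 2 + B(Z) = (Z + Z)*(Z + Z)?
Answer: -1120652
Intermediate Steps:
B(Z) = -2 + 4*Z² (B(Z) = -2 + (Z + Z)*(Z + Z) = -2 + (2*Z)*(2*Z) = -2 + 4*Z²)
S(M) = 4*M² (S(M) = (2*M)*(2*M) = 4*M²)
c(D, r) = 4 - r
-1186*c(-5, -1) - (S(-416) + B(325)) = -1186*(4 - 1*(-1)) - (4*(-416)² + (-2 + 4*325²)) = -1186*(4 + 1) - (4*173056 + (-2 + 4*105625)) = -1186*5 - (692224 + (-2 + 422500)) = -5930 - (692224 + 422498) = -5930 - 1*1114722 = -5930 - 1114722 = -1120652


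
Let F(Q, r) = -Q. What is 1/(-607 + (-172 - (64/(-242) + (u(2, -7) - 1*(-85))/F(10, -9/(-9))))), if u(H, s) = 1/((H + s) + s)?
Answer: -14520/11183941 ≈ -0.0012983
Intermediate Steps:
u(H, s) = 1/(H + 2*s)
1/(-607 + (-172 - (64/(-242) + (u(2, -7) - 1*(-85))/F(10, -9/(-9))))) = 1/(-607 + (-172 - (64/(-242) + (1/(2 + 2*(-7)) - 1*(-85))/((-1*10))))) = 1/(-607 + (-172 - (64*(-1/242) + (1/(2 - 14) + 85)/(-10)))) = 1/(-607 + (-172 - (-32/121 + (1/(-12) + 85)*(-⅒)))) = 1/(-607 + (-172 - (-32/121 + (-1/12 + 85)*(-⅒)))) = 1/(-607 + (-172 - (-32/121 + (1019/12)*(-⅒)))) = 1/(-607 + (-172 - (-32/121 - 1019/120))) = 1/(-607 + (-172 - 1*(-127139/14520))) = 1/(-607 + (-172 + 127139/14520)) = 1/(-607 - 2370301/14520) = 1/(-11183941/14520) = -14520/11183941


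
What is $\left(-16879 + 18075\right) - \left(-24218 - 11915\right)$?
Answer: $37329$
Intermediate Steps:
$\left(-16879 + 18075\right) - \left(-24218 - 11915\right) = 1196 - -36133 = 1196 + 36133 = 37329$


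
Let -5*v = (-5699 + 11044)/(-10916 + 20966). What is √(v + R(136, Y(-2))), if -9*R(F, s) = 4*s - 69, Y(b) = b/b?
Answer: √28748762/2010 ≈ 2.6676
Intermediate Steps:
Y(b) = 1
R(F, s) = 23/3 - 4*s/9 (R(F, s) = -(4*s - 69)/9 = -(-69 + 4*s)/9 = 23/3 - 4*s/9)
v = -1069/10050 (v = -(-5699 + 11044)/(5*(-10916 + 20966)) = -1069/10050 ≈ -0.10637)
√(v + R(136, Y(-2))) = √(-1069/10050 + (23/3 - 4/9*1)) = √(-1069/10050 + (23/3 - 4/9)) = √(-1069/10050 + 65/9) = √(214543/30150) = √28748762/2010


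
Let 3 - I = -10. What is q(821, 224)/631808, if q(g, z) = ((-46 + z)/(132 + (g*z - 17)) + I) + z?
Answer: 43612681/116264676352 ≈ 0.00037512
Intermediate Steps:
I = 13 (I = 3 - 1*(-10) = 3 + 10 = 13)
q(g, z) = 13 + z + (-46 + z)/(115 + g*z) (q(g, z) = ((-46 + z)/(132 + (g*z - 17)) + 13) + z = ((-46 + z)/(132 + (-17 + g*z)) + 13) + z = ((-46 + z)/(115 + g*z) + 13) + z = (13 + (-46 + z)/(115 + g*z)) + z = 13 + z + (-46 + z)/(115 + g*z))
q(821, 224)/631808 = ((1449 + 116*224 + 821*224² + 13*821*224)/(115 + 821*224))/631808 = ((1449 + 25984 + 821*50176 + 2390752)/(115 + 183904))*(1/631808) = ((1449 + 25984 + 41194496 + 2390752)/184019)*(1/631808) = ((1/184019)*43612681)*(1/631808) = (43612681/184019)*(1/631808) = 43612681/116264676352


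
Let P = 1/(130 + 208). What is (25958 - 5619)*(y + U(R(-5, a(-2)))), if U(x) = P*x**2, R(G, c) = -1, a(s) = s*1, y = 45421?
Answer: 312250409361/338 ≈ 9.2382e+8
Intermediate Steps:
a(s) = s
P = 1/338 ≈ 0.0029586
U(x) = x**2/338
(25958 - 5619)*(y + U(R(-5, a(-2)))) = (25958 - 5619)*(45421 + (1/338)*(-1)**2) = 20339*(45421 + (1/338)*1) = 20339*(45421 + 1/338) = 20339*(15352299/338) = 312250409361/338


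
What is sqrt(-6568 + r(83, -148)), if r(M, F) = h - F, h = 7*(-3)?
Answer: I*sqrt(6441) ≈ 80.256*I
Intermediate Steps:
h = -21
r(M, F) = -21 - F
sqrt(-6568 + r(83, -148)) = sqrt(-6568 + (-21 - 1*(-148))) = sqrt(-6568 + (-21 + 148)) = sqrt(-6568 + 127) = sqrt(-6441) = I*sqrt(6441)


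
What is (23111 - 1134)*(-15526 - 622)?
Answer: -354884596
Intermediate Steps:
(23111 - 1134)*(-15526 - 622) = 21977*(-16148) = -354884596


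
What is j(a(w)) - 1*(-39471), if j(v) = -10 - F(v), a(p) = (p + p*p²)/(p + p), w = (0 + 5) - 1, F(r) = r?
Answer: 78905/2 ≈ 39453.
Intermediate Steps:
w = 4 (w = 5 - 1 = 4)
a(p) = (p + p³)/(2*p) (a(p) = (p + p³)/((2*p)) = (p + p³)*(1/(2*p)) = (p + p³)/(2*p))
j(v) = -10 - v
j(a(w)) - 1*(-39471) = (-10 - (½ + (½)*4²)) - 1*(-39471) = (-10 - (½ + (½)*16)) + 39471 = (-10 - (½ + 8)) + 39471 = (-10 - 1*17/2) + 39471 = (-10 - 17/2) + 39471 = -37/2 + 39471 = 78905/2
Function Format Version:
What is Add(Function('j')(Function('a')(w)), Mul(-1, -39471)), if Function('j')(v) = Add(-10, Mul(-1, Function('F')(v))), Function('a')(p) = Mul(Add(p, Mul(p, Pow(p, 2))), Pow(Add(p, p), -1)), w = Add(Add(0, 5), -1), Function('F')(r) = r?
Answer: Rational(78905, 2) ≈ 39453.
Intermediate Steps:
w = 4 (w = Add(5, -1) = 4)
Function('a')(p) = Mul(Rational(1, 2), Pow(p, -1), Add(p, Pow(p, 3))) (Function('a')(p) = Mul(Add(p, Pow(p, 3)), Pow(Mul(2, p), -1)) = Mul(Add(p, Pow(p, 3)), Mul(Rational(1, 2), Pow(p, -1))) = Mul(Rational(1, 2), Pow(p, -1), Add(p, Pow(p, 3))))
Function('j')(v) = Add(-10, Mul(-1, v))
Add(Function('j')(Function('a')(w)), Mul(-1, -39471)) = Add(Add(-10, Mul(-1, Add(Rational(1, 2), Mul(Rational(1, 2), Pow(4, 2))))), Mul(-1, -39471)) = Add(Add(-10, Mul(-1, Add(Rational(1, 2), Mul(Rational(1, 2), 16)))), 39471) = Add(Add(-10, Mul(-1, Add(Rational(1, 2), 8))), 39471) = Add(Add(-10, Mul(-1, Rational(17, 2))), 39471) = Add(Add(-10, Rational(-17, 2)), 39471) = Add(Rational(-37, 2), 39471) = Rational(78905, 2)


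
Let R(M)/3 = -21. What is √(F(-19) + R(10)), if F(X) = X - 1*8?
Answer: 3*I*√10 ≈ 9.4868*I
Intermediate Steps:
F(X) = -8 + X (F(X) = X - 8 = -8 + X)
R(M) = -63 (R(M) = 3*(-21) = -63)
√(F(-19) + R(10)) = √((-8 - 19) - 63) = √(-27 - 63) = √(-90) = 3*I*√10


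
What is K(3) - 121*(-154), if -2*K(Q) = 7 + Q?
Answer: 18629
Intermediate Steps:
K(Q) = -7/2 - Q/2 (K(Q) = -(7 + Q)/2 = -7/2 - Q/2)
K(3) - 121*(-154) = (-7/2 - ½*3) - 121*(-154) = (-7/2 - 3/2) + 18634 = -5 + 18634 = 18629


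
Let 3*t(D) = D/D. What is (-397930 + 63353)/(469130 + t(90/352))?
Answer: -1003731/1407391 ≈ -0.71319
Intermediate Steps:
t(D) = ⅓ (t(D) = (D/D)/3 = (⅓)*1 = ⅓)
(-397930 + 63353)/(469130 + t(90/352)) = (-397930 + 63353)/(469130 + ⅓) = -334577/1407391/3 = -334577*3/1407391 = -1003731/1407391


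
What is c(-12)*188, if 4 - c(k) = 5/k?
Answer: 2491/3 ≈ 830.33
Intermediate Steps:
c(k) = 4 - 5/k
c(-12)*188 = (4 - 5/(-12))*188 = (4 - 5*(-1/12))*188 = (4 + 5/12)*188 = (53/12)*188 = 2491/3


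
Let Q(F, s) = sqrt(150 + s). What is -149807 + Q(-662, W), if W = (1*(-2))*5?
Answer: -149807 + 2*sqrt(35) ≈ -1.4980e+5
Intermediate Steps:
W = -10 (W = -2*5 = -10)
-149807 + Q(-662, W) = -149807 + sqrt(150 - 10) = -149807 + sqrt(140) = -149807 + 2*sqrt(35)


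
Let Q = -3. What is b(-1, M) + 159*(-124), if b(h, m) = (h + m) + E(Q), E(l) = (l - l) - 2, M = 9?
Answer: -19710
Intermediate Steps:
E(l) = -2 (E(l) = 0 - 2 = -2)
b(h, m) = -2 + h + m (b(h, m) = (h + m) - 2 = -2 + h + m)
b(-1, M) + 159*(-124) = (-2 - 1 + 9) + 159*(-124) = 6 - 19716 = -19710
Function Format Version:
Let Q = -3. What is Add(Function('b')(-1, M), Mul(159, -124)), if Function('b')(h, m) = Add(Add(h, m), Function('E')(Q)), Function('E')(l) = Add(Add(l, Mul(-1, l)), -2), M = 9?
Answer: -19710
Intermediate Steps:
Function('E')(l) = -2 (Function('E')(l) = Add(0, -2) = -2)
Function('b')(h, m) = Add(-2, h, m) (Function('b')(h, m) = Add(Add(h, m), -2) = Add(-2, h, m))
Add(Function('b')(-1, M), Mul(159, -124)) = Add(Add(-2, -1, 9), Mul(159, -124)) = Add(6, -19716) = -19710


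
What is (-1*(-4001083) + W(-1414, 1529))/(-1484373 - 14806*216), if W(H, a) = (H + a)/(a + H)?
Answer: -4001084/4682469 ≈ -0.85448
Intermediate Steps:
W(H, a) = 1 (W(H, a) = (H + a)/(H + a) = 1)
(-1*(-4001083) + W(-1414, 1529))/(-1484373 - 14806*216) = (-1*(-4001083) + 1)/(-1484373 - 14806*216) = (4001083 + 1)/(-1484373 - 3198096) = 4001084/(-4682469) = 4001084*(-1/4682469) = -4001084/4682469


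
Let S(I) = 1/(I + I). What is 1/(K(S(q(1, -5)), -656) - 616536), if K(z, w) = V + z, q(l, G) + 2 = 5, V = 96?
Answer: -6/3698639 ≈ -1.6222e-6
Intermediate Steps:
q(l, G) = 3 (q(l, G) = -2 + 5 = 3)
S(I) = 1/(2*I)
K(z, w) = 96 + z
1/(K(S(q(1, -5)), -656) - 616536) = 1/((96 + (½)/3) - 616536) = 1/((96 + (½)*(⅓)) - 616536) = 1/((96 + ⅙) - 616536) = 1/(577/6 - 616536) = 1/(-3698639/6) = -6/3698639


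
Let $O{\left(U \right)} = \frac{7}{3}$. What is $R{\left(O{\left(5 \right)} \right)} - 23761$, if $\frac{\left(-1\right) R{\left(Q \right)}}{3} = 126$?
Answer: $-24139$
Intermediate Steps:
$O{\left(U \right)} = \frac{7}{3}$ ($O{\left(U \right)} = 7 \cdot \frac{1}{3} = \frac{7}{3}$)
$R{\left(Q \right)} = -378$ ($R{\left(Q \right)} = \left(-3\right) 126 = -378$)
$R{\left(O{\left(5 \right)} \right)} - 23761 = -378 - 23761 = -24139$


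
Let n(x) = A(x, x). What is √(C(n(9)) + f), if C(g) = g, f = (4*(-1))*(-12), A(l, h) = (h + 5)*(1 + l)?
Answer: 2*√47 ≈ 13.711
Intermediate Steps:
A(l, h) = (1 + l)*(5 + h) (A(l, h) = (5 + h)*(1 + l) = (1 + l)*(5 + h))
n(x) = 5 + x² + 6*x (n(x) = 5 + x + 5*x + x*x = 5 + x + 5*x + x² = 5 + x² + 6*x)
f = 48 (f = -4*(-12) = 48)
√(C(n(9)) + f) = √((5 + 9² + 6*9) + 48) = √((5 + 81 + 54) + 48) = √(140 + 48) = √188 = 2*√47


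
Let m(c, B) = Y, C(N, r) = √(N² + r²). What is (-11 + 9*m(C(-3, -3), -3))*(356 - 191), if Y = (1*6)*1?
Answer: 7095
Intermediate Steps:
Y = 6 (Y = 6*1 = 6)
m(c, B) = 6
(-11 + 9*m(C(-3, -3), -3))*(356 - 191) = (-11 + 9*6)*(356 - 191) = (-11 + 54)*165 = 43*165 = 7095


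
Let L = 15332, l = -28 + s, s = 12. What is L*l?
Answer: -245312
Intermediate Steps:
l = -16 (l = -28 + 12 = -16)
L*l = 15332*(-16) = -245312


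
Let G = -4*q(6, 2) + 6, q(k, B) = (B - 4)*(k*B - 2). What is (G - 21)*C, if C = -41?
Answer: -2665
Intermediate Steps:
q(k, B) = (-4 + B)*(-2 + B*k) (q(k, B) = (-4 + B)*(B*k - 2) = (-4 + B)*(-2 + B*k))
G = 86 (G = -4*(8 - 2*2 + 6*2² - 4*2*6) + 6 = -4*(8 - 4 + 6*4 - 48) + 6 = -4*(8 - 4 + 24 - 48) + 6 = -4*(-20) + 6 = 80 + 6 = 86)
(G - 21)*C = (86 - 21)*(-41) = 65*(-41) = -2665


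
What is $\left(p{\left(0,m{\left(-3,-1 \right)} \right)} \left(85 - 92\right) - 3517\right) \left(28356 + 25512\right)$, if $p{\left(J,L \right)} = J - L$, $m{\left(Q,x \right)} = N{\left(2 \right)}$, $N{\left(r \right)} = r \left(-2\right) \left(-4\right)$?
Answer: $-183420540$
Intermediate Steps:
$N{\left(r \right)} = 8 r$ ($N{\left(r \right)} = - 2 r \left(-4\right) = 8 r$)
$m{\left(Q,x \right)} = 16$ ($m{\left(Q,x \right)} = 8 \cdot 2 = 16$)
$\left(p{\left(0,m{\left(-3,-1 \right)} \right)} \left(85 - 92\right) - 3517\right) \left(28356 + 25512\right) = \left(\left(0 - 16\right) \left(85 - 92\right) - 3517\right) \left(28356 + 25512\right) = \left(\left(0 - 16\right) \left(-7\right) - 3517\right) 53868 = \left(\left(-16\right) \left(-7\right) - 3517\right) 53868 = \left(112 - 3517\right) 53868 = \left(-3405\right) 53868 = -183420540$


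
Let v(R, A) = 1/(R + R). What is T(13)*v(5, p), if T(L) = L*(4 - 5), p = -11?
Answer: -13/10 ≈ -1.3000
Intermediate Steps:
v(R, A) = 1/(2*R)
T(L) = -L (T(L) = L*(-1) = -L)
T(13)*v(5, p) = (-1*13)*((1/2)/5) = -13/(2*5) = -13*1/10 = -13/10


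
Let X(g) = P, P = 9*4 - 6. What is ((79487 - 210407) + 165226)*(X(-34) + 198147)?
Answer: 6798660162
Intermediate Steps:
P = 30 (P = 36 - 6 = 30)
X(g) = 30
((79487 - 210407) + 165226)*(X(-34) + 198147) = ((79487 - 210407) + 165226)*(30 + 198147) = (-130920 + 165226)*198177 = 34306*198177 = 6798660162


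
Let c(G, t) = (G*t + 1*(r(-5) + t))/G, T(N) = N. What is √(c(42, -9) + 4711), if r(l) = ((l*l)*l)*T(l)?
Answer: 5*√1698/3 ≈ 68.678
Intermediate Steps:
r(l) = l⁴ (r(l) = ((l*l)*l)*l = (l²*l)*l = l³*l = l⁴)
c(G, t) = (625 + t + G*t)/G (c(G, t) = (G*t + 1*((-5)⁴ + t))/G = (G*t + 1*(625 + t))/G = (G*t + (625 + t))/G = (625 + t + G*t)/G)
√(c(42, -9) + 4711) = √((625 - 9 + 42*(-9))/42 + 4711) = √((625 - 9 - 378)/42 + 4711) = √((1/42)*238 + 4711) = √(17/3 + 4711) = √(14150/3) = 5*√1698/3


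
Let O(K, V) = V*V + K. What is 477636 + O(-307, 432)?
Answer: 663953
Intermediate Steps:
O(K, V) = K + V² (O(K, V) = V² + K = K + V²)
477636 + O(-307, 432) = 477636 + (-307 + 432²) = 477636 + (-307 + 186624) = 477636 + 186317 = 663953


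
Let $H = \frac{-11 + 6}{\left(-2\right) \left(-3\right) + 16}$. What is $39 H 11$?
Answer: $- \frac{195}{2} \approx -97.5$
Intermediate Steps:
$H = - \frac{5}{22}$ ($H = - \frac{5}{6 + 16} = - \frac{5}{22} \approx -0.22727$)
$39 H 11 = 39 \left(- \frac{5}{22}\right) 11 = \left(- \frac{195}{22}\right) 11 = - \frac{195}{2}$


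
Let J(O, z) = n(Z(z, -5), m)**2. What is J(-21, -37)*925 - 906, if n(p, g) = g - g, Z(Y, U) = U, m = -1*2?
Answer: -906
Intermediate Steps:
m = -2
n(p, g) = 0
J(O, z) = 0 (J(O, z) = 0**2 = 0)
J(-21, -37)*925 - 906 = 0*925 - 906 = 0 - 906 = -906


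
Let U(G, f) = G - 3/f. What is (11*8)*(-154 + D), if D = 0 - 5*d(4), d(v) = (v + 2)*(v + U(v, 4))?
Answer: -32692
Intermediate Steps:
d(v) = (2 + v)*(-¾ + 2*v) (d(v) = (v + 2)*(v + (v - 3/4)) = (2 + v)*(v + (v - 3*¼)) = (2 + v)*(v + (v - ¾)) = (2 + v)*(v + (-¾ + v)) = (2 + v)*(-¾ + 2*v))
D = -435/2 (D = 0 - 5*(-3/2 + 2*4² + (13/4)*4) = 0 - 5*(-3/2 + 2*16 + 13) = 0 - 5*(-3/2 + 32 + 13) = 0 - 5*87/2 = 0 - 435/2 = -435/2 ≈ -217.50)
(11*8)*(-154 + D) = (11*8)*(-154 - 435/2) = 88*(-743/2) = -32692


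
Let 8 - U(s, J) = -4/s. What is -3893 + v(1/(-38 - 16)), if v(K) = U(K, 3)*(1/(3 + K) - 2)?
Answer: -571029/161 ≈ -3546.8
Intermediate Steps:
U(s, J) = 8 + 4/s (U(s, J) = 8 - (-4)/s = 8 + 4/s)
v(K) = (-2 + 1/(3 + K))*(8 + 4/K) (v(K) = (8 + 4/K)*(1/(3 + K) - 2) = (8 + 4/K)*(-2 + 1/(3 + K)) = (-2 + 1/(3 + K))*(8 + 4/K))
-3893 + v(1/(-38 - 16)) = -3893 + 4*(-5 - 12/(-38 - 16) - 4/(-38 - 16)²)/((1/(-38 - 16))*(3 + 1/(-38 - 16))) = -3893 + 4*(-5 - 12/(-54) - 4*(1/(-54))²)/((1/(-54))*(3 + 1/(-54))) = -3893 + 4*(-5 - 12*(-1/54) - 4*(-1/54)²)/((-1/54)*(3 - 1/54)) = -3893 + 4*(-54)*(-5 + 2/9 - 4*1/2916)/(161/54) = -3893 + 4*(-54)*(54/161)*(-5 + 2/9 - 1/729) = -3893 + 4*(-54)*(54/161)*(-3484/729) = -3893 + 55744/161 = -571029/161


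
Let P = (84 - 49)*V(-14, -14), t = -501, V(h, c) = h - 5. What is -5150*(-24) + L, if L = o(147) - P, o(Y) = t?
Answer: 123764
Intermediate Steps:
V(h, c) = -5 + h
o(Y) = -501
P = -665 (P = (84 - 49)*(-5 - 14) = 35*(-19) = -665)
L = 164 (L = -501 - 1*(-665) = -501 + 665 = 164)
-5150*(-24) + L = -5150*(-24) + 164 = 123600 + 164 = 123764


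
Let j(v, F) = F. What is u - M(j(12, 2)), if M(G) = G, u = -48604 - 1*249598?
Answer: -298204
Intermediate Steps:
u = -298202 (u = -48604 - 249598 = -298202)
u - M(j(12, 2)) = -298202 - 1*2 = -298202 - 2 = -298204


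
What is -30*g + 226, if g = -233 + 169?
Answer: 2146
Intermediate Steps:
g = -64
-30*g + 226 = -30*(-64) + 226 = 1920 + 226 = 2146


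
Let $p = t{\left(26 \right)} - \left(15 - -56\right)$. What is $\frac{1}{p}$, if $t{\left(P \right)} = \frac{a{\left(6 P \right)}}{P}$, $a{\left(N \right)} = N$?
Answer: $- \frac{1}{65} \approx -0.015385$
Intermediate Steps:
$t{\left(P \right)} = 6$ ($t{\left(P \right)} = \frac{6 P}{P} = 6$)
$p = -65$ ($p = 6 - \left(15 - -56\right) = 6 - \left(15 + 56\right) = 6 - 71 = -65$)
$\frac{1}{p} = \frac{1}{-65} = - \frac{1}{65}$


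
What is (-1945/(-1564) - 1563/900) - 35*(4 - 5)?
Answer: 1011916/29325 ≈ 34.507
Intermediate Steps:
(-1945/(-1564) - 1563/900) - 35*(4 - 5) = (-1945*(-1/1564) - 1563*1/900) - 35*(-1) = (1945/1564 - 521/300) + 35 = -14459/29325 + 35 = 1011916/29325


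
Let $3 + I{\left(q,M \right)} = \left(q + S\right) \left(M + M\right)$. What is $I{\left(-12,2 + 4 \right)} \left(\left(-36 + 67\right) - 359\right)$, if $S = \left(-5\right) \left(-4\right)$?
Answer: $-30504$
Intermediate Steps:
$S = 20$
$I{\left(q,M \right)} = -3 + 2 M \left(20 + q\right)$ ($I{\left(q,M \right)} = -3 + \left(q + 20\right) \left(M + M\right) = -3 + \left(20 + q\right) 2 M = -3 + 2 M \left(20 + q\right)$)
$I{\left(-12,2 + 4 \right)} \left(\left(-36 + 67\right) - 359\right) = \left(-3 + 40 \left(2 + 4\right) + 2 \left(2 + 4\right) \left(-12\right)\right) \left(\left(-36 + 67\right) - 359\right) = \left(-3 + 40 \cdot 6 + 2 \cdot 6 \left(-12\right)\right) \left(31 - 359\right) = \left(-3 + 240 - 144\right) \left(-328\right) = 93 \left(-328\right) = -30504$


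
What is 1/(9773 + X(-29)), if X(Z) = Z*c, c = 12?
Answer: 1/9425 ≈ 0.00010610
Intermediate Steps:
X(Z) = 12*Z (X(Z) = Z*12 = 12*Z)
1/(9773 + X(-29)) = 1/(9773 + 12*(-29)) = 1/(9773 - 348) = 1/9425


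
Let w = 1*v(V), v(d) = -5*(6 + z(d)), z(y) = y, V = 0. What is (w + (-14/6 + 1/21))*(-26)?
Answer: 5876/7 ≈ 839.43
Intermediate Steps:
v(d) = -30 - 5*d (v(d) = -5*(6 + d) = -30 - 5*d)
w = -30 (w = 1*(-30 - 5*0) = 1*(-30 + 0) = 1*(-30) = -30)
(w + (-14/6 + 1/21))*(-26) = (-30 + (-14/6 + 1/21))*(-26) = (-30 + (-14*⅙ + 1*(1/21)))*(-26) = (-30 + (-7/3 + 1/21))*(-26) = (-30 - 16/7)*(-26) = -226/7*(-26) = 5876/7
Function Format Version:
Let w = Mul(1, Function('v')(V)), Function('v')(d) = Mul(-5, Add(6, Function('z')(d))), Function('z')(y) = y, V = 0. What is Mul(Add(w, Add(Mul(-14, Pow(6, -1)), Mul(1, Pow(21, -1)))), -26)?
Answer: Rational(5876, 7) ≈ 839.43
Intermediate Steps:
Function('v')(d) = Add(-30, Mul(-5, d)) (Function('v')(d) = Mul(-5, Add(6, d)) = Add(-30, Mul(-5, d)))
w = -30 (w = Mul(1, Add(-30, Mul(-5, 0))) = Mul(1, Add(-30, 0)) = Mul(1, -30) = -30)
Mul(Add(w, Add(Mul(-14, Pow(6, -1)), Mul(1, Pow(21, -1)))), -26) = Mul(Add(-30, Add(Mul(-14, Pow(6, -1)), Mul(1, Pow(21, -1)))), -26) = Mul(Add(-30, Add(Mul(-14, Rational(1, 6)), Mul(1, Rational(1, 21)))), -26) = Mul(Add(-30, Add(Rational(-7, 3), Rational(1, 21))), -26) = Mul(Add(-30, Rational(-16, 7)), -26) = Mul(Rational(-226, 7), -26) = Rational(5876, 7)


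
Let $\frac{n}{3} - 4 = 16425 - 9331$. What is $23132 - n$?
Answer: $1838$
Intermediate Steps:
$n = 21294$ ($n = 12 + 3 \left(16425 - 9331\right) = 12 + 3 \cdot 7094 = 12 + 21282 = 21294$)
$23132 - n = 23132 - 21294 = 1838$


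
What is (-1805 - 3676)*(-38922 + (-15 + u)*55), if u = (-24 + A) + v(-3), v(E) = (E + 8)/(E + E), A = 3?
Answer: 448870149/2 ≈ 2.2444e+8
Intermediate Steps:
v(E) = (8 + E)/(2*E) (v(E) = (8 + E)/((2*E)) = (8 + E)*(1/(2*E)) = (8 + E)/(2*E))
u = -131/6 (u = (-24 + 3) + (1/2)*(8 - 3)/(-3) = -21 + (1/2)*(-1/3)*5 = -21 - 5/6 = -131/6 ≈ -21.833)
(-1805 - 3676)*(-38922 + (-15 + u)*55) = (-1805 - 3676)*(-38922 + (-15 - 131/6)*55) = -5481*(-38922 - 221/6*55) = -5481*(-38922 - 12155/6) = -5481*(-245687/6) = 448870149/2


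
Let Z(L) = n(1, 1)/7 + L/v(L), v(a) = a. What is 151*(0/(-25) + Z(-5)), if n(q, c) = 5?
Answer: 1812/7 ≈ 258.86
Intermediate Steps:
Z(L) = 12/7 (Z(L) = 5/7 + L/L = 5*(1/7) + 1 = 5/7 + 1 = 12/7)
151*(0/(-25) + Z(-5)) = 151*(0/(-25) + 12/7) = 151*(0*(-1/25) + 12/7) = 151*(0 + 12/7) = 151*(12/7) = 1812/7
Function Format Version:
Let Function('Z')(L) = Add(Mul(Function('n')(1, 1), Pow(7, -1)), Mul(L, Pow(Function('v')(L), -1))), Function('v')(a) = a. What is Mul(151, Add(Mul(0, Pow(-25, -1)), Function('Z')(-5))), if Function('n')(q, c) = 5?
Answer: Rational(1812, 7) ≈ 258.86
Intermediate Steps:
Function('Z')(L) = Rational(12, 7) (Function('Z')(L) = Add(Mul(5, Pow(7, -1)), Mul(L, Pow(L, -1))) = Add(Mul(5, Rational(1, 7)), 1) = Add(Rational(5, 7), 1) = Rational(12, 7))
Mul(151, Add(Mul(0, Pow(-25, -1)), Function('Z')(-5))) = Mul(151, Add(Mul(0, Pow(-25, -1)), Rational(12, 7))) = Mul(151, Add(Mul(0, Rational(-1, 25)), Rational(12, 7))) = Mul(151, Add(0, Rational(12, 7))) = Mul(151, Rational(12, 7)) = Rational(1812, 7)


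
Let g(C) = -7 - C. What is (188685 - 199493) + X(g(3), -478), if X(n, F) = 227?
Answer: -10581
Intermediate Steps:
(188685 - 199493) + X(g(3), -478) = (188685 - 199493) + 227 = -10808 + 227 = -10581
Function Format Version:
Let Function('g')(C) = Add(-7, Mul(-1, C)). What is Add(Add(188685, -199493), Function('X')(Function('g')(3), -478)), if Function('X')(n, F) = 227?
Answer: -10581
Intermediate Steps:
Add(Add(188685, -199493), Function('X')(Function('g')(3), -478)) = Add(Add(188685, -199493), 227) = Add(-10808, 227) = -10581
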